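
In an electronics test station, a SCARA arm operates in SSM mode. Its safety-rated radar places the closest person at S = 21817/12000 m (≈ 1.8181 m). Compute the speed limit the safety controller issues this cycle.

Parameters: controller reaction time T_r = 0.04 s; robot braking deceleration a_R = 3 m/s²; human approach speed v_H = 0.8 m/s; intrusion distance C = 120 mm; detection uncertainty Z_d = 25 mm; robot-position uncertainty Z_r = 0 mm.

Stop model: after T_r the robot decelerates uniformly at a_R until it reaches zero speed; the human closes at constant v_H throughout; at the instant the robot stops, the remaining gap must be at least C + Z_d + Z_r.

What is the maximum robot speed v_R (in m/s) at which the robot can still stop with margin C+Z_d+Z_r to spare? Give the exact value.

at the boundary: (1/6)·v² + (23/75)·v + (-19693/12000) = 0
  disc = (23/75)² − 4·(1/6)·(-19693/12000) = 11881/10000 ; √disc = 109/100
  v_R = (−(23/75) + 109/100) / (2·(1/6)) = 47/20 m/s
check:
T_s = v_R/a_R = (47/20)/3 = 0.7833 s
robot in T_r: 2.3500·0.0400 = 0.0940 m
braking distance = 2.3500²/(2·3.0000) = 0.9204 m
human closes 0.8000·0.8233 = 0.6587 m
C+Z_d+Z_r = 0.1200+0.0250+0.0000 = 0.1450 m
sum ≈ 0.0940+0.9204+0.6587+0.1450 ≈ 1.8181 m = S ✓

v_R_max = 47/20 m/s = 2.3500 m/s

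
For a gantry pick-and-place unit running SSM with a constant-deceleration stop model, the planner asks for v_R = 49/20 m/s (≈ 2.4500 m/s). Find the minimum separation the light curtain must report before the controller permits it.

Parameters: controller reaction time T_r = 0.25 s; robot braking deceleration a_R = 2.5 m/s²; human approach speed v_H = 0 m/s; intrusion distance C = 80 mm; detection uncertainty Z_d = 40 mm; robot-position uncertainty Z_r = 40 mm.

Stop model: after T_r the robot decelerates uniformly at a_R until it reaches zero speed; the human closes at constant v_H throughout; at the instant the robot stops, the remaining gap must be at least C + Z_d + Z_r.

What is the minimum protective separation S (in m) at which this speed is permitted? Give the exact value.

S_min = 1973/1000 m = 1.9730 m

braking lasts T_s = (49/20)/(5/2) = 0.9800 s
robot in T_r: 2.4500·0.2500 = 0.6125 m
robot covers 2.4500·0.9800 − ½·2.5000·0.9800² = 1.2005 m while stopping
human closes 0.0000·1.2300 = 0.0000 m
residual clearance needed = 0.0800+0.0400+0.0400 = 0.1600 m
S_min ≈ 0.6125+1.2005+0.0000+0.1600  ⇒  S_min = 1973/1000 m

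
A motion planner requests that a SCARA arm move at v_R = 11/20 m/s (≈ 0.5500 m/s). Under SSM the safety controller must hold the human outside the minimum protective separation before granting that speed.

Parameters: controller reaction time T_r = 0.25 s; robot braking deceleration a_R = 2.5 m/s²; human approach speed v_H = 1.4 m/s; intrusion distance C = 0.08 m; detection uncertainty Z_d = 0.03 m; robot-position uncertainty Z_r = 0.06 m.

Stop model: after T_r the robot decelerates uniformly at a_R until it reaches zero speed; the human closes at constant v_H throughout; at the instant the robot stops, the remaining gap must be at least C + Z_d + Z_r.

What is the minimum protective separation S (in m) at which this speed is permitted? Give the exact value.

S_min = 513/500 m = 1.0260 m

T_s = v_R/a_R = (11/20)/(5/2) = 0.2200 s
reaction-phase robot travel = 0.5500·0.2500 = 0.1375 m
robot under decel: 0.5500²/(2·2.5000) = 0.0605 m
human over T_r+T_s: 1.4000·(0.2500+0.2200) = 0.6580 m
residual clearance needed = 0.0800+0.0300+0.0600 = 0.1700 m
S_min ≈ 0.1375+0.0605+0.6580+0.1700  ⇒  S_min = 513/500 m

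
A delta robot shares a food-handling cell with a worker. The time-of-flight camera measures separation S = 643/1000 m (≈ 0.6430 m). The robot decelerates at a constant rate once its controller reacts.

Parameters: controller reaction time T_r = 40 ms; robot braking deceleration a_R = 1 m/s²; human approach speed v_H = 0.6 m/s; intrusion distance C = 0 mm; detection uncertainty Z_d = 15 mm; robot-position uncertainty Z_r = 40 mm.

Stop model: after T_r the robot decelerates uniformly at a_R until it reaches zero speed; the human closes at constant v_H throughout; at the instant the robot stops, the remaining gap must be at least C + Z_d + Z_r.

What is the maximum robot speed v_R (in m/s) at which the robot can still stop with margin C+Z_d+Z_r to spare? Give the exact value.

quadratic (1/2)·v² + (16/25)·v + (-141/250) = 0
  disc = (16/25)² − 4·(1/2)·(-141/250) = 961/625 ; √disc = 31/25
  v_R = (−(16/25) + 31/25) / (2·(1/2)) = 3/5 m/s
check:
braking lasts T_s = (3/5)/1 = 0.6000 s
robot covers v_R·T_r = 0.6000·0.0400 = 0.0240 m before braking
braking distance = 0.6000²/(2·1.0000) = 0.1800 m
human closes 0.6000·0.6400 = 0.3840 m
residual clearance needed = 0.0000+0.0150+0.0400 = 0.0550 m
sum ≈ 0.0240+0.1800+0.3840+0.0550 ≈ 0.6430 m = S ✓

v_R_max = 3/5 m/s = 0.6000 m/s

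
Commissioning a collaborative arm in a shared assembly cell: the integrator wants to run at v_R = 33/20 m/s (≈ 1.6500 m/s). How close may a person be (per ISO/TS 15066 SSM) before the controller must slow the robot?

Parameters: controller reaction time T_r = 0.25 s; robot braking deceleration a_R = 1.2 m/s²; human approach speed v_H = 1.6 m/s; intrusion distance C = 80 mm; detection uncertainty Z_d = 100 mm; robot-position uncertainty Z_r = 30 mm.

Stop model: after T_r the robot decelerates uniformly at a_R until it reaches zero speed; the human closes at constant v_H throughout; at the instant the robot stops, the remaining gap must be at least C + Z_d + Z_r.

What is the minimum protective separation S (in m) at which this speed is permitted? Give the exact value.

T_s = v_R/a_R = (33/20)/(6/5) = 1.3750 s
robot covers v_R·T_r = 1.6500·0.2500 = 0.4125 m before braking
robot covers 1.6500·1.3750 − ½·1.2000·1.3750² = 1.1344 m while stopping
human over T_r+T_s: 1.6000·(0.2500+1.3750) = 2.6000 m
residual clearance needed = 0.0800+0.1000+0.0300 = 0.2100 m
S_min ≈ 0.4125+1.1344+2.6000+0.2100  ⇒  S_min = 6971/1600 m

S_min = 6971/1600 m = 4.3569 m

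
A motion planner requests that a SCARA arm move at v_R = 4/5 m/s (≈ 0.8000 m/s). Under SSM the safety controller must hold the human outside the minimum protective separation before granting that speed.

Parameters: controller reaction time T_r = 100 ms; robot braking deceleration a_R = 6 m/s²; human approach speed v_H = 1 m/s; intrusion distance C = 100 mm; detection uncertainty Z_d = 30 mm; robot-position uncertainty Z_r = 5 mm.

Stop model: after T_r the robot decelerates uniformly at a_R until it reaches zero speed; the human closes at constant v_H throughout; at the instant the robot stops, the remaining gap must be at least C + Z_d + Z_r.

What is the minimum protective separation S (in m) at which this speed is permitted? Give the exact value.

T_s = v_R/a_R = (4/5)/6 = 0.1333 s
robot in T_r: 0.8000·0.1000 = 0.0800 m
robot covers 0.8000·0.1333 − ½·6.0000·0.1333² = 0.0533 m while stopping
person approaches 1.0000·(0.1000+0.1333) = 0.2333 m
margins: 0.1000+0.0300+0.0050 = 0.1350 m
S_min ≈ 0.0800+0.0533+0.2333+0.1350  ⇒  S_min = 301/600 m

S_min = 301/600 m = 0.5017 m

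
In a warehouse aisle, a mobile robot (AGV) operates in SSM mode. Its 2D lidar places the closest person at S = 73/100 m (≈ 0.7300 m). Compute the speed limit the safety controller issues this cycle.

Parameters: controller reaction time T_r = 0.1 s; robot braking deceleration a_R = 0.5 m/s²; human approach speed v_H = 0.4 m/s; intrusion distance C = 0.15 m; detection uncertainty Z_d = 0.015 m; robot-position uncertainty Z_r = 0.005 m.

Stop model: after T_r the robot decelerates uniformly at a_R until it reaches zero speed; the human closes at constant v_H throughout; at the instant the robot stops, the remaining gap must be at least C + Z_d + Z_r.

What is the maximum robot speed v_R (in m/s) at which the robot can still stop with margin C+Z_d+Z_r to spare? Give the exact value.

v_R_max = 2/5 m/s = 0.4000 m/s

at the boundary: (1)·v² + (9/10)·v + (-13/25) = 0
  disc = (9/10)² − 4·(1)·(-13/25) = 289/100 ; √disc = 17/10
  v_R = (−(9/10) + 17/10) / (2·(1)) = 2/5 m/s
check:
stop time T_s = (2/5)/(1/2) = 0.8000 s
robot covers v_R·T_r = 0.4000·0.1000 = 0.0400 m before braking
robot covers 0.4000·0.8000 − ½·0.5000·0.8000² = 0.1600 m while stopping
human over T_r+T_s: 0.4000·(0.1000+0.8000) = 0.3600 m
margins: 0.1500+0.0150+0.0050 = 0.1700 m
sum ≈ 0.0400+0.1600+0.3600+0.1700 ≈ 0.7300 m = S ✓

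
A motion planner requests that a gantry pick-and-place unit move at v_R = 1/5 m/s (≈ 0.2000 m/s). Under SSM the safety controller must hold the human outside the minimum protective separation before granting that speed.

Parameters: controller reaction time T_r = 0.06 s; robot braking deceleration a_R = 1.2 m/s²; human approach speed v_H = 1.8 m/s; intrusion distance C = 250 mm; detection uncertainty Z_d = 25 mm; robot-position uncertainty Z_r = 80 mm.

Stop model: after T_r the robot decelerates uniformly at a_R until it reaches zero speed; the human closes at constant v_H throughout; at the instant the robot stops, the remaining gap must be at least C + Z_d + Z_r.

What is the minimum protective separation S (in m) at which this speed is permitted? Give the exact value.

stop time T_s = (1/5)/(6/5) = 0.1667 s
reaction-phase robot travel = 0.2000·0.0600 = 0.0120 m
braking distance = 0.2000²/(2·1.2000) = 0.0167 m
human over T_r+T_s: 1.8000·(0.0600+0.1667) = 0.4080 m
C+Z_d+Z_r = 0.2500+0.0250+0.0800 = 0.3550 m
S_min ≈ 0.0120+0.0167+0.4080+0.3550  ⇒  S_min = 19/24 m

S_min = 19/24 m = 0.7917 m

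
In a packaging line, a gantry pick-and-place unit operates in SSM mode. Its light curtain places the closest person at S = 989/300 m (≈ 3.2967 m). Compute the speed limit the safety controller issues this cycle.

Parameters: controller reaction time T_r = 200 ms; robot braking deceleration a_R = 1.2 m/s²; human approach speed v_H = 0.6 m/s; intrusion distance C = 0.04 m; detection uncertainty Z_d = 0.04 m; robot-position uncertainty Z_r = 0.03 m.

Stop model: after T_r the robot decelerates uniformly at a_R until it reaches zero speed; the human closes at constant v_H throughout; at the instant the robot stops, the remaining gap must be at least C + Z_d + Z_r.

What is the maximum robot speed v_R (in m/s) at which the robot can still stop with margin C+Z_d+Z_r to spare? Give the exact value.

collect terms ⇒ (5/12)·v_R² + (7/10)·v_R + (-46/15) = 0
  disc = (7/10)² − 4·(5/12)·(-46/15) = 5041/900 ; √disc = 71/30
  v_R = (−(7/10) + 71/30) / (2·(5/12)) = 2 m/s
check:
T_s = v_R/a_R = 2/(6/5) = 1.6667 s
robot in T_r: 2.0000·0.2000 = 0.4000 m
robot covers 2.0000·1.6667 − ½·1.2000·1.6667² = 1.6667 m while stopping
person approaches 0.6000·(0.2000+1.6667) = 1.1200 m
C+Z_d+Z_r = 0.0400+0.0400+0.0300 = 0.1100 m
sum ≈ 0.4000+1.6667+1.1200+0.1100 ≈ 3.2967 m = S ✓

v_R_max = 2 m/s = 2.0000 m/s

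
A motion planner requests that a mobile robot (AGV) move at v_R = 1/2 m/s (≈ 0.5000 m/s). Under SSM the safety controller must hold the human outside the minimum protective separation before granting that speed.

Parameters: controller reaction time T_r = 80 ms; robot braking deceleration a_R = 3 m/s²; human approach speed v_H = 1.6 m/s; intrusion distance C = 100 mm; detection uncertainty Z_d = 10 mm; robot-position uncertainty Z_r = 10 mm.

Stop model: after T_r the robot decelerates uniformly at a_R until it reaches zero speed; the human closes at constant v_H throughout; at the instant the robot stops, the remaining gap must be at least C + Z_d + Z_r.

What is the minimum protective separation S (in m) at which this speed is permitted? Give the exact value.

S_min = 1789/3000 m = 0.5963 m

stop time T_s = (1/2)/3 = 0.1667 s
robot covers v_R·T_r = 0.5000·0.0800 = 0.0400 m before braking
robot covers 0.5000·0.1667 − ½·3.0000·0.1667² = 0.0417 m while stopping
human closes 1.6000·0.2467 = 0.3947 m
residual clearance needed = 0.1000+0.0100+0.0100 = 0.1200 m
S_min ≈ 0.0400+0.0417+0.3947+0.1200  ⇒  S_min = 1789/3000 m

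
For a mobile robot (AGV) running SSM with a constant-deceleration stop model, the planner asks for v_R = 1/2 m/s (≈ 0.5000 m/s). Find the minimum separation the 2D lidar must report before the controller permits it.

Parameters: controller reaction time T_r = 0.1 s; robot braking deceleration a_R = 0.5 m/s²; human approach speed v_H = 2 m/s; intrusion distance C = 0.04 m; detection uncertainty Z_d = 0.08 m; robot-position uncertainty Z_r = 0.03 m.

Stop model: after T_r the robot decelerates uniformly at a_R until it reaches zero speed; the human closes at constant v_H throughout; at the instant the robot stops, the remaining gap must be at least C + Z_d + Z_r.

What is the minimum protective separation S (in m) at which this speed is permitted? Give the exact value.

S_min = 53/20 m = 2.6500 m

braking lasts T_s = (1/2)/(1/2) = 1.0000 s
robot in T_r: 0.5000·0.1000 = 0.0500 m
braking distance = 0.5000²/(2·0.5000) = 0.2500 m
person approaches 2.0000·(0.1000+1.0000) = 2.2000 m
C+Z_d+Z_r = 0.0400+0.0800+0.0300 = 0.1500 m
S_min ≈ 0.0500+0.2500+2.2000+0.1500  ⇒  S_min = 53/20 m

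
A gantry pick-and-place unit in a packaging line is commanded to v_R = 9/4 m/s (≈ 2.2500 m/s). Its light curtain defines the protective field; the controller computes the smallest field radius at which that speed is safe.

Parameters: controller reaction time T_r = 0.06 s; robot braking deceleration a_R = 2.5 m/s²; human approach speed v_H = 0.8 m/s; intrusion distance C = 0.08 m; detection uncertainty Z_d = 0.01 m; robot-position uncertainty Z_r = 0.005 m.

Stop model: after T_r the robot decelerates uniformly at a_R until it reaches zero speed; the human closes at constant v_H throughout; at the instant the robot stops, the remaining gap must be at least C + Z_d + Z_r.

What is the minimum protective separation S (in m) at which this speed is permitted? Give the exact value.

T_s = v_R/a_R = (9/4)/(5/2) = 0.9000 s
reaction-phase robot travel = 2.2500·0.0600 = 0.1350 m
robot under decel: 2.2500²/(2·2.5000) = 1.0125 m
person approaches 0.8000·(0.0600+0.9000) = 0.7680 m
margins: 0.0800+0.0100+0.0050 = 0.0950 m
S_min ≈ 0.1350+1.0125+0.7680+0.0950  ⇒  S_min = 4021/2000 m

S_min = 4021/2000 m = 2.0105 m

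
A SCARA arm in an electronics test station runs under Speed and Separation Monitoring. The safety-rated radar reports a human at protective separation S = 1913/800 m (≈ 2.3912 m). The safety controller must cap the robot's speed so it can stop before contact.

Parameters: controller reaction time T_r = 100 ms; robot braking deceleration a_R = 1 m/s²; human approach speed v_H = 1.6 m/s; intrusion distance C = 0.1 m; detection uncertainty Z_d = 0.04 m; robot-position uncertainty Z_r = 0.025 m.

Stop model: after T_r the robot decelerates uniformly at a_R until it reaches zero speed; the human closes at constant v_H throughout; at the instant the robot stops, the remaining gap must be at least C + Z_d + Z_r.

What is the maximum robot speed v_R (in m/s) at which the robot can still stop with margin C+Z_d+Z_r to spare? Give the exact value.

v_R_max = 19/20 m/s = 0.9500 m/s

collect terms ⇒ (1/2)·v_R² + (17/10)·v_R + (-1653/800) = 0
  disc = (17/10)² − 4·(1/2)·(-1653/800) = 2809/400 ; √disc = 53/20
  v_R = (−(17/10) + 53/20) / (2·(1/2)) = 19/20 m/s
check:
stop time T_s = (19/20)/1 = 0.9500 s
reaction-phase robot travel = 0.9500·0.1000 = 0.0950 m
robot covers 0.9500·0.9500 − ½·1.0000·0.9500² = 0.4512 m while stopping
human closes 1.6000·1.0500 = 1.6800 m
residual clearance needed = 0.1000+0.0400+0.0250 = 0.1650 m
sum ≈ 0.0950+0.4512+1.6800+0.1650 ≈ 2.3912 m = S ✓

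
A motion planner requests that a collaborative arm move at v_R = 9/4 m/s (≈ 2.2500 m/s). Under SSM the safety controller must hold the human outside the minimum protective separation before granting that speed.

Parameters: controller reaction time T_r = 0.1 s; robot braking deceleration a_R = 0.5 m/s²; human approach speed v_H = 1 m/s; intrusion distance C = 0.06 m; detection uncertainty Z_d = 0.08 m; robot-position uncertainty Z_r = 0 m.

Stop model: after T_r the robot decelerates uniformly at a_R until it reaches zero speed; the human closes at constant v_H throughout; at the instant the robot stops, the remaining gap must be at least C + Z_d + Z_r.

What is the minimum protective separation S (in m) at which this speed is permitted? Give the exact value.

stop time T_s = (9/4)/(1/2) = 4.5000 s
robot covers v_R·T_r = 2.2500·0.1000 = 0.2250 m before braking
robot covers 2.2500·4.5000 − ½·0.5000·4.5000² = 5.0625 m while stopping
human over T_r+T_s: 1.0000·(0.1000+4.5000) = 4.6000 m
margins: 0.0600+0.0800+0.0000 = 0.1400 m
S_min ≈ 0.2250+5.0625+4.6000+0.1400  ⇒  S_min = 4011/400 m

S_min = 4011/400 m = 10.0275 m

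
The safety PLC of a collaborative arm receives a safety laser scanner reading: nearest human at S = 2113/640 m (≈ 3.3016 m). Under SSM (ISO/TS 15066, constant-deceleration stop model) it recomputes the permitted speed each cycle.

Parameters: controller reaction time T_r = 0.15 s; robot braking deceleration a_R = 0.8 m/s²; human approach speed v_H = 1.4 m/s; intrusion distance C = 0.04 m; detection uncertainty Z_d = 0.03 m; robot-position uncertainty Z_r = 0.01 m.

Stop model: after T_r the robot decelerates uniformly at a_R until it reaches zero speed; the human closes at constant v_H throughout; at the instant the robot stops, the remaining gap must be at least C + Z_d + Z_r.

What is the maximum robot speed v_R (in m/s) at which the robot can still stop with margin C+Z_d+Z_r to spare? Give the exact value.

quadratic (5/8)·v² + (19/10)·v + (-9637/3200) = 0
  disc = (19/10)² − 4·(5/8)·(-9637/3200) = 71289/6400 ; √disc = 267/80
  v_R = (−(19/10) + 267/80) / (2·(5/8)) = 23/20 m/s
check:
T_s = v_R/a_R = (23/20)/(4/5) = 1.4375 s
robot covers v_R·T_r = 1.1500·0.1500 = 0.1725 m before braking
robot under decel: 1.1500²/(2·0.8000) = 0.8266 m
human over T_r+T_s: 1.4000·(0.1500+1.4375) = 2.2225 m
C+Z_d+Z_r = 0.0400+0.0300+0.0100 = 0.0800 m
sum ≈ 0.1725+0.8266+2.2225+0.0800 ≈ 3.3016 m = S ✓

v_R_max = 23/20 m/s = 1.1500 m/s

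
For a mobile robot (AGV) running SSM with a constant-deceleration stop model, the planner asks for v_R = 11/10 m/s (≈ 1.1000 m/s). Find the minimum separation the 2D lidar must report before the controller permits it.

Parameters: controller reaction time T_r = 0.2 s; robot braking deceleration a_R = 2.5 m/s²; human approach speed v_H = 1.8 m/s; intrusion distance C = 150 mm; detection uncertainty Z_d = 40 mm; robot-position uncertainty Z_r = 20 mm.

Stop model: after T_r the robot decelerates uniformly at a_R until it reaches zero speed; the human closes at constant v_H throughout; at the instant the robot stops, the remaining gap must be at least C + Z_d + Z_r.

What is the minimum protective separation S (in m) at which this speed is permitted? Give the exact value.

T_s = v_R/a_R = (11/10)/(5/2) = 0.4400 s
robot in T_r: 1.1000·0.2000 = 0.2200 m
robot under decel: 1.1000²/(2·2.5000) = 0.2420 m
human closes 1.8000·0.6400 = 1.1520 m
C+Z_d+Z_r = 0.1500+0.0400+0.0200 = 0.2100 m
S_min ≈ 0.2200+0.2420+1.1520+0.2100  ⇒  S_min = 228/125 m

S_min = 228/125 m = 1.8240 m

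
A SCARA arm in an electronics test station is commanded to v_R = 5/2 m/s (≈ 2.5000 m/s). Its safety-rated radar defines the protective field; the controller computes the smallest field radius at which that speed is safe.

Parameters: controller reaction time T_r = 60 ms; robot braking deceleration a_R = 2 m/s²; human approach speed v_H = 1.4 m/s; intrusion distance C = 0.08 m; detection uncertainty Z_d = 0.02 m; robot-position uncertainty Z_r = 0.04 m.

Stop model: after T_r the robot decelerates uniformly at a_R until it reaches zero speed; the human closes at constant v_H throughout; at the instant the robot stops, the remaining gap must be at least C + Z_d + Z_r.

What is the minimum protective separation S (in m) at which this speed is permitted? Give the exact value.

S_min = 7373/2000 m = 3.6865 m

T_s = v_R/a_R = (5/2)/2 = 1.2500 s
robot in T_r: 2.5000·0.0600 = 0.1500 m
robot covers 2.5000·1.2500 − ½·2.0000·1.2500² = 1.5625 m while stopping
person approaches 1.4000·(0.0600+1.2500) = 1.8340 m
C+Z_d+Z_r = 0.0800+0.0200+0.0400 = 0.1400 m
S_min ≈ 0.1500+1.5625+1.8340+0.1400  ⇒  S_min = 7373/2000 m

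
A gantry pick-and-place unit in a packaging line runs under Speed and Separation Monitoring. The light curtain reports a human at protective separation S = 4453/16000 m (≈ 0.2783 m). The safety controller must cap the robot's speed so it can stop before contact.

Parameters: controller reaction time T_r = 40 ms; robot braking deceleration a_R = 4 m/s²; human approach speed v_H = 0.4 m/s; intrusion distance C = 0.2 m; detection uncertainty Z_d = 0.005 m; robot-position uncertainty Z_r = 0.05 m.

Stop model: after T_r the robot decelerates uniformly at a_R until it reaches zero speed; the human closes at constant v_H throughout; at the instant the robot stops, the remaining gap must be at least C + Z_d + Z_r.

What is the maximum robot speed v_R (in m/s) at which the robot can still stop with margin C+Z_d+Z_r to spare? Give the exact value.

v_R_max = 1/20 m/s = 0.0500 m/s

quadratic (1/8)·v² + (7/50)·v + (-117/16000) = 0
  disc = (7/50)² − 4·(1/8)·(-117/16000) = 3721/160000 ; √disc = 61/400
  v_R = (−(7/50) + 61/400) / (2·(1/8)) = 1/20 m/s
check:
braking lasts T_s = (1/20)/4 = 0.0125 s
robot in T_r: 0.0500·0.0400 = 0.0020 m
robot covers 0.0500·0.0125 − ½·4.0000·0.0125² = 0.0003 m while stopping
human closes 0.4000·0.0525 = 0.0210 m
margins: 0.2000+0.0050+0.0500 = 0.2550 m
sum ≈ 0.0020+0.0003+0.0210+0.2550 ≈ 0.2783 m = S ✓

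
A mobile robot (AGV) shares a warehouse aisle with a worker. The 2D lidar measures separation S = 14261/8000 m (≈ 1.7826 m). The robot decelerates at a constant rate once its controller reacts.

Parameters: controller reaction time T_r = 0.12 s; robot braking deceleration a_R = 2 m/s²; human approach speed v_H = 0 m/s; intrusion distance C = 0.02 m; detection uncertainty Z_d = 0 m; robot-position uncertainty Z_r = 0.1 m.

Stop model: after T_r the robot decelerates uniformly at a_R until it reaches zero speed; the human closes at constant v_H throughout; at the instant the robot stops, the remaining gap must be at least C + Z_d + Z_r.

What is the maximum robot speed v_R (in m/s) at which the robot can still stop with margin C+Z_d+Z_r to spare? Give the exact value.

quadratic (1/4)·v² + (3/25)·v + (-13301/8000) = 0
  disc = (3/25)² − 4·(1/4)·(-13301/8000) = 67081/40000 ; √disc = 259/200
  v_R = (−(3/25) + 259/200) / (2·(1/4)) = 47/20 m/s
check:
T_s = v_R/a_R = (47/20)/2 = 1.1750 s
robot covers v_R·T_r = 2.3500·0.1200 = 0.2820 m before braking
robot under decel: 2.3500²/(2·2.0000) = 1.3806 m
human closes 0.0000·1.2950 = 0.0000 m
margins: 0.0200+0.0000+0.1000 = 0.1200 m
sum ≈ 0.2820+1.3806+0.0000+0.1200 ≈ 1.7826 m = S ✓

v_R_max = 47/20 m/s = 2.3500 m/s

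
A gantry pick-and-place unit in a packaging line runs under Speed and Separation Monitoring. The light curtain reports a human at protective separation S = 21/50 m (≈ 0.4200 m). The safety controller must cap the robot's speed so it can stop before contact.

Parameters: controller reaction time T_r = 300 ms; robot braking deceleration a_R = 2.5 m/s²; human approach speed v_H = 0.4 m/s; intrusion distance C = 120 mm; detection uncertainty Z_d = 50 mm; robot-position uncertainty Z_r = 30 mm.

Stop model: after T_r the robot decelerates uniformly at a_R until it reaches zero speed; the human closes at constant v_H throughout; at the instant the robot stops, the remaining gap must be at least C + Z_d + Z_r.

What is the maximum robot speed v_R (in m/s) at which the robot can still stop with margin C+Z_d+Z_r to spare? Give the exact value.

v_R_max = 1/5 m/s = 0.2000 m/s

collect terms ⇒ (1/5)·v_R² + (23/50)·v_R + (-1/10) = 0
  disc = (23/50)² − 4·(1/5)·(-1/10) = 729/2500 ; √disc = 27/50
  v_R = (−(23/50) + 27/50) / (2·(1/5)) = 1/5 m/s
check:
braking lasts T_s = (1/5)/(5/2) = 0.0800 s
reaction-phase robot travel = 0.2000·0.3000 = 0.0600 m
braking distance = 0.2000²/(2·2.5000) = 0.0080 m
person approaches 0.4000·(0.3000+0.0800) = 0.1520 m
residual clearance needed = 0.1200+0.0500+0.0300 = 0.2000 m
sum ≈ 0.0600+0.0080+0.1520+0.2000 ≈ 0.4200 m = S ✓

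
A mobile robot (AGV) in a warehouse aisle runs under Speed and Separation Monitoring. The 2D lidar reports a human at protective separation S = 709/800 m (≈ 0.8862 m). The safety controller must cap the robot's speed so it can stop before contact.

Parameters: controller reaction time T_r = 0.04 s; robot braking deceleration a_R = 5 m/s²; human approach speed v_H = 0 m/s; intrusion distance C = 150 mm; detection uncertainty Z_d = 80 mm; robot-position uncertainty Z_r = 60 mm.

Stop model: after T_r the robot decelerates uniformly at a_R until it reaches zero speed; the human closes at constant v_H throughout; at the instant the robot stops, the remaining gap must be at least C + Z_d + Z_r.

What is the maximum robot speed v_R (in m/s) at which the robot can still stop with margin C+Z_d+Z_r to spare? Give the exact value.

v_R_max = 9/4 m/s = 2.2500 m/s

collect terms ⇒ (1/10)·v_R² + (1/25)·v_R + (-477/800) = 0
  disc = (1/25)² − 4·(1/10)·(-477/800) = 2401/10000 ; √disc = 49/100
  v_R = (−(1/25) + 49/100) / (2·(1/10)) = 9/4 m/s
check:
stop time T_s = (9/4)/5 = 0.4500 s
robot covers v_R·T_r = 2.2500·0.0400 = 0.0900 m before braking
braking distance = 2.2500²/(2·5.0000) = 0.5062 m
person approaches 0.0000·(0.0400+0.4500) = 0.0000 m
C+Z_d+Z_r = 0.1500+0.0800+0.0600 = 0.2900 m
sum ≈ 0.0900+0.5062+0.0000+0.2900 ≈ 0.8862 m = S ✓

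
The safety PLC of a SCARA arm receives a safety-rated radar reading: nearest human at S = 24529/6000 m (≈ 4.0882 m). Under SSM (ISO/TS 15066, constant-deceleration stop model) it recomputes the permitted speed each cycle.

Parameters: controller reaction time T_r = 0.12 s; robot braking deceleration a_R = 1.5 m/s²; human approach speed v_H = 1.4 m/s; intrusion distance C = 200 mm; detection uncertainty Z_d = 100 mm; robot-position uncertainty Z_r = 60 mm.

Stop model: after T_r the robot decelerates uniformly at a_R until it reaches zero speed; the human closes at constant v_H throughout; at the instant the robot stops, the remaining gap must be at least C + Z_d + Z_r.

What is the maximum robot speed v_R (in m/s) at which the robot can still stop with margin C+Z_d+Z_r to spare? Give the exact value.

v_R_max = 41/20 m/s = 2.0500 m/s

quadratic (1/3)·v² + (79/75)·v + (-21361/6000) = 0
  disc = (79/75)² − 4·(1/3)·(-21361/6000) = 14641/2500 ; √disc = 121/50
  v_R = (−(79/75) + 121/50) / (2·(1/3)) = 41/20 m/s
check:
braking lasts T_s = (41/20)/(3/2) = 1.3667 s
robot covers v_R·T_r = 2.0500·0.1200 = 0.2460 m before braking
robot covers 2.0500·1.3667 − ½·1.5000·1.3667² = 1.4008 m while stopping
human over T_r+T_s: 1.4000·(0.1200+1.3667) = 2.0813 m
margins: 0.2000+0.1000+0.0600 = 0.3600 m
sum ≈ 0.2460+1.4008+2.0813+0.3600 ≈ 4.0882 m = S ✓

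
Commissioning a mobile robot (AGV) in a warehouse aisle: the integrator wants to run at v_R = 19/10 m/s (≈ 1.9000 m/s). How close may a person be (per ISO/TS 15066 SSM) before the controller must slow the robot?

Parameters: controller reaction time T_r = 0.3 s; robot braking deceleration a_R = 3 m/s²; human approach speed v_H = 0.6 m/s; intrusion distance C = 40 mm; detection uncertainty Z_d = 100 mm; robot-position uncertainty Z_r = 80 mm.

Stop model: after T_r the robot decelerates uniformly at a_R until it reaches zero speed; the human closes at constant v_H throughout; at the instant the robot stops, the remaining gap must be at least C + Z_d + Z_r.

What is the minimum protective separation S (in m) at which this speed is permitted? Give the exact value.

S_min = 1171/600 m = 1.9517 m

T_s = v_R/a_R = (19/10)/3 = 0.6333 s
reaction-phase robot travel = 1.9000·0.3000 = 0.5700 m
braking distance = 1.9000²/(2·3.0000) = 0.6017 m
human closes 0.6000·0.9333 = 0.5600 m
C+Z_d+Z_r = 0.0400+0.1000+0.0800 = 0.2200 m
S_min ≈ 0.5700+0.6017+0.5600+0.2200  ⇒  S_min = 1171/600 m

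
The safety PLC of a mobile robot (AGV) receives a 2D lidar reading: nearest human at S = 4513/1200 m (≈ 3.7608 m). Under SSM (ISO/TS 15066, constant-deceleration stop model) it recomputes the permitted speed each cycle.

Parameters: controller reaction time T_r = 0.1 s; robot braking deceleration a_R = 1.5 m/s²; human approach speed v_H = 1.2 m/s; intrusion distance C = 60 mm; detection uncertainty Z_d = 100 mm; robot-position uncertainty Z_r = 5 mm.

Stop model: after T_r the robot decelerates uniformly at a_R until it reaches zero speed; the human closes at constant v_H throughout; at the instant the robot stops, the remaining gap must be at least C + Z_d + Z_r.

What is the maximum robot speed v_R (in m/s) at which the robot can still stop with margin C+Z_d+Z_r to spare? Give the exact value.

collect terms ⇒ (1/3)·v_R² + (9/10)·v_R + (-4171/1200) = 0
  disc = (9/10)² − 4·(1/3)·(-4171/1200) = 49/9 ; √disc = 7/3
  v_R = (−(9/10) + 7/3) / (2·(1/3)) = 43/20 m/s
check:
T_s = v_R/a_R = (43/20)/(3/2) = 1.4333 s
robot covers v_R·T_r = 2.1500·0.1000 = 0.2150 m before braking
braking distance = 2.1500²/(2·1.5000) = 1.5408 m
human over T_r+T_s: 1.2000·(0.1000+1.4333) = 1.8400 m
C+Z_d+Z_r = 0.0600+0.1000+0.0050 = 0.1650 m
sum ≈ 0.2150+1.5408+1.8400+0.1650 ≈ 3.7608 m = S ✓

v_R_max = 43/20 m/s = 2.1500 m/s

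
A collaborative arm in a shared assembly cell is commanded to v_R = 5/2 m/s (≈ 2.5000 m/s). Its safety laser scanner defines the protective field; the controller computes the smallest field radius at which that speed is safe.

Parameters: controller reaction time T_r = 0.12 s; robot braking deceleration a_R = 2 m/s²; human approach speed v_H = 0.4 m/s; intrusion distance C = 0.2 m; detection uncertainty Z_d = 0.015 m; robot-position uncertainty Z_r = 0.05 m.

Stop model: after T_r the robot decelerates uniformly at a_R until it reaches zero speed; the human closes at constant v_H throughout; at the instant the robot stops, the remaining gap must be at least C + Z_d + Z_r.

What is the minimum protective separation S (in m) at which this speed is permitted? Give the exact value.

braking lasts T_s = (5/2)/2 = 1.2500 s
robot in T_r: 2.5000·0.1200 = 0.3000 m
robot covers 2.5000·1.2500 − ½·2.0000·1.2500² = 1.5625 m while stopping
human over T_r+T_s: 0.4000·(0.1200+1.2500) = 0.5480 m
residual clearance needed = 0.2000+0.0150+0.0500 = 0.2650 m
S_min ≈ 0.3000+1.5625+0.5480+0.2650  ⇒  S_min = 5351/2000 m

S_min = 5351/2000 m = 2.6755 m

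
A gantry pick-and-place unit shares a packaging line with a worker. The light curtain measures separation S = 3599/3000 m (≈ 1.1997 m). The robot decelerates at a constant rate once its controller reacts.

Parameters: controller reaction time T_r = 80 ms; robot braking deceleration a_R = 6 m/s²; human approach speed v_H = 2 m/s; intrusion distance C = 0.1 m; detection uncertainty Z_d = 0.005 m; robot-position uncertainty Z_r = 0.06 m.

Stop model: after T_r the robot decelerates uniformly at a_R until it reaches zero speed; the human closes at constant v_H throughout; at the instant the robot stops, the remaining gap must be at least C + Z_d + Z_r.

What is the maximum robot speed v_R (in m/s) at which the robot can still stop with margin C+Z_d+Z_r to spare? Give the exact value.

v_R_max = 8/5 m/s = 1.6000 m/s

quadratic (1/12)·v² + (31/75)·v + (-328/375) = 0
  disc = (31/75)² − 4·(1/12)·(-328/375) = 289/625 ; √disc = 17/25
  v_R = (−(31/75) + 17/25) / (2·(1/12)) = 8/5 m/s
check:
braking lasts T_s = (8/5)/6 = 0.2667 s
robot covers v_R·T_r = 1.6000·0.0800 = 0.1280 m before braking
braking distance = 1.6000²/(2·6.0000) = 0.2133 m
human over T_r+T_s: 2.0000·(0.0800+0.2667) = 0.6933 m
residual clearance needed = 0.1000+0.0050+0.0600 = 0.1650 m
sum ≈ 0.1280+0.2133+0.6933+0.1650 ≈ 1.1997 m = S ✓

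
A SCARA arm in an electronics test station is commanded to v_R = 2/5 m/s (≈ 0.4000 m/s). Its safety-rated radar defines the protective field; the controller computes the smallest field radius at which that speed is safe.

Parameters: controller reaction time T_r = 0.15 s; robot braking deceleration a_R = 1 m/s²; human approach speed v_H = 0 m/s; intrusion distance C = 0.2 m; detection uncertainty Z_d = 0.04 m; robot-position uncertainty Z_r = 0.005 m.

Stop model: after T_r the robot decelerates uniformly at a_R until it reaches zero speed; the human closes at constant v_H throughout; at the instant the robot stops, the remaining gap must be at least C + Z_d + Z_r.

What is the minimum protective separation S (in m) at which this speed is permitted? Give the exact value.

stop time T_s = (2/5)/1 = 0.4000 s
robot covers v_R·T_r = 0.4000·0.1500 = 0.0600 m before braking
robot under decel: 0.4000²/(2·1.0000) = 0.0800 m
human over T_r+T_s: 0.0000·(0.1500+0.4000) = 0.0000 m
C+Z_d+Z_r = 0.2000+0.0400+0.0050 = 0.2450 m
S_min ≈ 0.0600+0.0800+0.0000+0.2450  ⇒  S_min = 77/200 m

S_min = 77/200 m = 0.3850 m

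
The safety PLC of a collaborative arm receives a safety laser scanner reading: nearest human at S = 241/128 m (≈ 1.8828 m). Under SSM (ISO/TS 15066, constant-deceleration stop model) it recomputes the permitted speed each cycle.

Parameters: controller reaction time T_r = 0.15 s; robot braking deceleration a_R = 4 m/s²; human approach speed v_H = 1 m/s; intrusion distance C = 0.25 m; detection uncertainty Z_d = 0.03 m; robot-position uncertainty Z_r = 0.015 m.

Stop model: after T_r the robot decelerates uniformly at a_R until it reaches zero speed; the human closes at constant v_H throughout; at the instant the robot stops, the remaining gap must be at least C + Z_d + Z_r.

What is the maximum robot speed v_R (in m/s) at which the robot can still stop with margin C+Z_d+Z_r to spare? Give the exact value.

quadratic (1/8)·v² + (2/5)·v + (-4601/3200) = 0
  disc = (2/5)² − 4·(1/8)·(-4601/3200) = 225/256 ; √disc = 15/16
  v_R = (−(2/5) + 15/16) / (2·(1/8)) = 43/20 m/s
check:
braking lasts T_s = (43/20)/4 = 0.5375 s
reaction-phase robot travel = 2.1500·0.1500 = 0.3225 m
robot under decel: 2.1500²/(2·4.0000) = 0.5778 m
person approaches 1.0000·(0.1500+0.5375) = 0.6875 m
C+Z_d+Z_r = 0.2500+0.0300+0.0150 = 0.2950 m
sum ≈ 0.3225+0.5778+0.6875+0.2950 ≈ 1.8828 m = S ✓

v_R_max = 43/20 m/s = 2.1500 m/s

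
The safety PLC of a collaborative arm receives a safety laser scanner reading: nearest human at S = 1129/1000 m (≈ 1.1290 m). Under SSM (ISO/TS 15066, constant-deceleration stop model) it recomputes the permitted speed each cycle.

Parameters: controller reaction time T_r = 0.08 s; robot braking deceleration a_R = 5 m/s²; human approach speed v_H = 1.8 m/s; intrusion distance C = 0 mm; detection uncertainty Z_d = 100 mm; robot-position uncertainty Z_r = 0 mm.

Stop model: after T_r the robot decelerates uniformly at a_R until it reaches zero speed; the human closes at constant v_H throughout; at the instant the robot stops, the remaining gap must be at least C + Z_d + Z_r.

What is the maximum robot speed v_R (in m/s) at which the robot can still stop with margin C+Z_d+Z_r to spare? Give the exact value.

v_R_max = 3/2 m/s = 1.5000 m/s

collect terms ⇒ (1/10)·v_R² + (11/25)·v_R + (-177/200) = 0
  disc = (11/25)² − 4·(1/10)·(-177/200) = 1369/2500 ; √disc = 37/50
  v_R = (−(11/25) + 37/50) / (2·(1/10)) = 3/2 m/s
check:
braking lasts T_s = (3/2)/5 = 0.3000 s
robot in T_r: 1.5000·0.0800 = 0.1200 m
robot covers 1.5000·0.3000 − ½·5.0000·0.3000² = 0.2250 m while stopping
human over T_r+T_s: 1.8000·(0.0800+0.3000) = 0.6840 m
C+Z_d+Z_r = 0.0000+0.1000+0.0000 = 0.1000 m
sum ≈ 0.1200+0.2250+0.6840+0.1000 ≈ 1.1290 m = S ✓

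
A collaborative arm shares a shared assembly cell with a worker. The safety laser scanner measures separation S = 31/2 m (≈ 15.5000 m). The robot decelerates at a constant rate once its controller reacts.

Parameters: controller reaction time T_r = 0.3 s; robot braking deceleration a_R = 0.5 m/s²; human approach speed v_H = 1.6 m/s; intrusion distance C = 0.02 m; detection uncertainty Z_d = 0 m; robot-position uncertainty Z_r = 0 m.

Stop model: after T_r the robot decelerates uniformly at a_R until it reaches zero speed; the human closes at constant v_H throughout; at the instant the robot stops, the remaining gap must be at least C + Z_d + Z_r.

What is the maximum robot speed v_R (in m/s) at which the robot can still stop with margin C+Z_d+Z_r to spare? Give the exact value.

v_R_max = 5/2 m/s = 2.5000 m/s

at the boundary: (1)·v² + (7/2)·v + (-15) = 0
  disc = (7/2)² − 4·(1)·(-15) = 289/4 ; √disc = 17/2
  v_R = (−(7/2) + 17/2) / (2·(1)) = 5/2 m/s
check:
stop time T_s = (5/2)/(1/2) = 5.0000 s
reaction-phase robot travel = 2.5000·0.3000 = 0.7500 m
robot covers 2.5000·5.0000 − ½·0.5000·5.0000² = 6.2500 m while stopping
human over T_r+T_s: 1.6000·(0.3000+5.0000) = 8.4800 m
margins: 0.0200+0.0000+0.0000 = 0.0200 m
sum ≈ 0.7500+6.2500+8.4800+0.0200 ≈ 15.5000 m = S ✓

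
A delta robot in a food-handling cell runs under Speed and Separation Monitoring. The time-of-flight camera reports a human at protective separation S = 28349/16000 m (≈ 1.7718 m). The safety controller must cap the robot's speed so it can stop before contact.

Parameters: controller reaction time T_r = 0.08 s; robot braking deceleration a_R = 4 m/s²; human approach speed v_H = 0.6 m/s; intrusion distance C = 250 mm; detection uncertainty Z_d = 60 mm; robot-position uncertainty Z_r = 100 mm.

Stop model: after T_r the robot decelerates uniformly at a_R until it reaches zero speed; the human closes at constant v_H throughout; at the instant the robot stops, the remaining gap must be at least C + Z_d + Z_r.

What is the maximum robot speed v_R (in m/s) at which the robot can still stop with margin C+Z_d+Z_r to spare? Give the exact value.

v_R_max = 49/20 m/s = 2.4500 m/s

collect terms ⇒ (1/8)·v_R² + (23/100)·v_R + (-21021/16000) = 0
  disc = (23/100)² − 4·(1/8)·(-21021/16000) = 113569/160000 ; √disc = 337/400
  v_R = (−(23/100) + 337/400) / (2·(1/8)) = 49/20 m/s
check:
braking lasts T_s = (49/20)/4 = 0.6125 s
reaction-phase robot travel = 2.4500·0.0800 = 0.1960 m
robot covers 2.4500·0.6125 − ½·4.0000·0.6125² = 0.7503 m while stopping
human closes 0.6000·0.6925 = 0.4155 m
margins: 0.2500+0.0600+0.1000 = 0.4100 m
sum ≈ 0.1960+0.7503+0.4155+0.4100 ≈ 1.7718 m = S ✓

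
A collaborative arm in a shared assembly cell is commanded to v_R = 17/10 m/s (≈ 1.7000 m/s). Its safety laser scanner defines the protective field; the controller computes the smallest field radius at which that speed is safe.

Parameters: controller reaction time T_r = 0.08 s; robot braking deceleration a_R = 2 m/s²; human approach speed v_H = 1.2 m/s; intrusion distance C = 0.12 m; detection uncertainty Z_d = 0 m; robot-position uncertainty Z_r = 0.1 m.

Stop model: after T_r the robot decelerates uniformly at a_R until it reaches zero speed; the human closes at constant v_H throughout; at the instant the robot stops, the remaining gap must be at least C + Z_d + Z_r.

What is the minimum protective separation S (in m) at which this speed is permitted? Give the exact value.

S_min = 4389/2000 m = 2.1945 m

braking lasts T_s = (17/10)/2 = 0.8500 s
robot in T_r: 1.7000·0.0800 = 0.1360 m
braking distance = 1.7000²/(2·2.0000) = 0.7225 m
human closes 1.2000·0.9300 = 1.1160 m
residual clearance needed = 0.1200+0.0000+0.1000 = 0.2200 m
S_min ≈ 0.1360+0.7225+1.1160+0.2200  ⇒  S_min = 4389/2000 m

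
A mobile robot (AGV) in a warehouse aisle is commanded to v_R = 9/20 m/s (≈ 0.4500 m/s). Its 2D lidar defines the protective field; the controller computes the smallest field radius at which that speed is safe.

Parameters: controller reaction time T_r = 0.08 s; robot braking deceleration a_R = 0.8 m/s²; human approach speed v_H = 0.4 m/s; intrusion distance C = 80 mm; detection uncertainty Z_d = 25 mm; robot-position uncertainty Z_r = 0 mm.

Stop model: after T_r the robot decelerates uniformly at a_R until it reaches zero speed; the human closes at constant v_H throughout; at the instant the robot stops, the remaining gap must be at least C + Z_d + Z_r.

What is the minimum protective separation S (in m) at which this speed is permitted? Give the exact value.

braking lasts T_s = (9/20)/(4/5) = 0.5625 s
robot covers v_R·T_r = 0.4500·0.0800 = 0.0360 m before braking
robot covers 0.4500·0.5625 − ½·0.8000·0.5625² = 0.1266 m while stopping
human closes 0.4000·0.6425 = 0.2570 m
margins: 0.0800+0.0250+0.0000 = 0.1050 m
S_min ≈ 0.0360+0.1266+0.2570+0.1050  ⇒  S_min = 8393/16000 m

S_min = 8393/16000 m = 0.5246 m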